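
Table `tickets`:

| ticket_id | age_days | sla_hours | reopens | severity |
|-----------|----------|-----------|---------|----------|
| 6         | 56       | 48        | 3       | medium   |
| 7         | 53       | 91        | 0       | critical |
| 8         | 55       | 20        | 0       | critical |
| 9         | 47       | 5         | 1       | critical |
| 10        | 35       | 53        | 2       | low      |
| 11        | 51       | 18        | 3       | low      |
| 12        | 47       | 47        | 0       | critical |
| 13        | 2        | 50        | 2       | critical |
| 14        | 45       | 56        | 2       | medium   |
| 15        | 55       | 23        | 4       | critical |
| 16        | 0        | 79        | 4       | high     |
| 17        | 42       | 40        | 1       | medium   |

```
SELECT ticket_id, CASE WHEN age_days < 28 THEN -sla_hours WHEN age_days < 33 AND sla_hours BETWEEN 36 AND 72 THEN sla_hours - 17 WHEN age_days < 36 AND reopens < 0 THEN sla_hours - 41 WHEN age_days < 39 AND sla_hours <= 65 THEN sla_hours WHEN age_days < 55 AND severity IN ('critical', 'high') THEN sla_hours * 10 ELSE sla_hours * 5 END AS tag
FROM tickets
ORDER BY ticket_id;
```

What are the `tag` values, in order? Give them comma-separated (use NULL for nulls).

ticket_id=6: ELSE → 240
ticket_id=7: age_days < 55 AND severity IN ('critical', 'high') → 910
ticket_id=8: ELSE → 100
ticket_id=9: age_days < 55 AND severity IN ('critical', 'high') → 50
ticket_id=10: age_days < 39 AND sla_hours <= 65 → 53
ticket_id=11: ELSE → 90
ticket_id=12: age_days < 55 AND severity IN ('critical', 'high') → 470
ticket_id=13: age_days < 28 → -50
ticket_id=14: ELSE → 280
ticket_id=15: ELSE → 115
ticket_id=16: age_days < 28 → -79
ticket_id=17: ELSE → 200

240, 910, 100, 50, 53, 90, 470, -50, 280, 115, -79, 200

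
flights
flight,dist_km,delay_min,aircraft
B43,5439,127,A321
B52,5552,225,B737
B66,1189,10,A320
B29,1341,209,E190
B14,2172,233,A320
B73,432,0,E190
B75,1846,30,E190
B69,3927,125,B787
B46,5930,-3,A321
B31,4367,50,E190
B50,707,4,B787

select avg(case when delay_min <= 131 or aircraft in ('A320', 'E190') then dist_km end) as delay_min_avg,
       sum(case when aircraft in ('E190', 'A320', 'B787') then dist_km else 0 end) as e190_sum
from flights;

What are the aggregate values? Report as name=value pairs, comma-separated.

delay_min_avg=2735, e190_sum=15981

[delay_min_avg: delay_min <= 131 or aircraft in ('A320', 'E190')]
flight=B43: ✓ → 5439
flight=B52: ✗
flight=B66: ✓ → 1189
flight=B29: ✓ → 1341
flight=B14: ✓ → 2172
flight=B73: ✓ → 432
flight=B75: ✓ → 1846
flight=B69: ✓ → 3927
flight=B46: ✓ → 5930
flight=B31: ✓ → 4367
flight=B50: ✓ → 707
delay_min_avg = (5439 + 1189 + 1341 + 2172 + 432 + 1846 + 3927 + 5930 + 4367 + 707) / 10 = 2735
—
[e190_sum: aircraft in ('E190', 'A320', 'B787')]
flight=B43: ✗
flight=B52: ✗
flight=B66: ✓ → 1189
flight=B29: ✓ → 1341
flight=B14: ✓ → 2172
flight=B73: ✓ → 432
flight=B75: ✓ → 1846
flight=B69: ✓ → 3927
flight=B46: ✗
flight=B31: ✓ → 4367
flight=B50: ✓ → 707
e190_sum = 1189 + 1341 + 2172 + 432 + 1846 + 3927 + 4367 + 707 = 15981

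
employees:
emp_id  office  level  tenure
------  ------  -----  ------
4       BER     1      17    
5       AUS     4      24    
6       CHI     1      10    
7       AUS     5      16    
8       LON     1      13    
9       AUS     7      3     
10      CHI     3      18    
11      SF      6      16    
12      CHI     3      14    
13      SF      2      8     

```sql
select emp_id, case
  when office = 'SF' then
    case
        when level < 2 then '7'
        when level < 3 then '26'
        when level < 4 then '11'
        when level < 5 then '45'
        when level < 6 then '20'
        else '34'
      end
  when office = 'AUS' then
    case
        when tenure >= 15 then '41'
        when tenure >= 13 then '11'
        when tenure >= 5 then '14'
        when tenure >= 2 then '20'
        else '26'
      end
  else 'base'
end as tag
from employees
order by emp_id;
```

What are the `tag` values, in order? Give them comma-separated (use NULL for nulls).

emp_id=4: office='BER' → outer ELSE → base
emp_id=5: office='AUS' → inner[tenure >= 15] → 41
emp_id=6: office='CHI' → outer ELSE → base
emp_id=7: office='AUS' → inner[tenure >= 15] → 41
emp_id=8: office='LON' → outer ELSE → base
emp_id=9: office='AUS' → inner[tenure >= 2] → 20
emp_id=10: office='CHI' → outer ELSE → base
emp_id=11: office='SF' → inner[ELSE] → 34
emp_id=12: office='CHI' → outer ELSE → base
emp_id=13: office='SF' → inner[level < 3] → 26

base, 41, base, 41, base, 20, base, 34, base, 26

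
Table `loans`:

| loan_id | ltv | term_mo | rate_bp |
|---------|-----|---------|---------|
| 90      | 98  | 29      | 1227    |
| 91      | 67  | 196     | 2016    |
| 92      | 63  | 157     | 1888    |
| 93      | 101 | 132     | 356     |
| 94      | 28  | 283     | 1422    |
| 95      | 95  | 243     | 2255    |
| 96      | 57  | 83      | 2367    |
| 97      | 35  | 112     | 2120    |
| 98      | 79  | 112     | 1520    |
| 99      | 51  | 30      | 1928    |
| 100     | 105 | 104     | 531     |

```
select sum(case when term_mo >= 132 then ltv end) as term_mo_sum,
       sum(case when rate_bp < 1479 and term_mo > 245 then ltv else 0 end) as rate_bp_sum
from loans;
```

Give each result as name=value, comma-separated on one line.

[term_mo_sum: term_mo >= 132]
loan_id=90: ✗
loan_id=91: ✓ → 67
loan_id=92: ✓ → 63
loan_id=93: ✓ → 101
loan_id=94: ✓ → 28
loan_id=95: ✓ → 95
loan_id=96: ✗
loan_id=97: ✗
loan_id=98: ✗
loan_id=99: ✗
loan_id=100: ✗
term_mo_sum = 67 + 63 + 101 + 28 + 95 = 354
—
[rate_bp_sum: rate_bp < 1479 and term_mo > 245]
loan_id=90: ✗
loan_id=91: ✗
loan_id=92: ✗
loan_id=93: ✗
loan_id=94: ✓ → 28
loan_id=95: ✗
loan_id=96: ✗
loan_id=97: ✗
loan_id=98: ✗
loan_id=99: ✗
loan_id=100: ✗
rate_bp_sum = 28

term_mo_sum=354, rate_bp_sum=28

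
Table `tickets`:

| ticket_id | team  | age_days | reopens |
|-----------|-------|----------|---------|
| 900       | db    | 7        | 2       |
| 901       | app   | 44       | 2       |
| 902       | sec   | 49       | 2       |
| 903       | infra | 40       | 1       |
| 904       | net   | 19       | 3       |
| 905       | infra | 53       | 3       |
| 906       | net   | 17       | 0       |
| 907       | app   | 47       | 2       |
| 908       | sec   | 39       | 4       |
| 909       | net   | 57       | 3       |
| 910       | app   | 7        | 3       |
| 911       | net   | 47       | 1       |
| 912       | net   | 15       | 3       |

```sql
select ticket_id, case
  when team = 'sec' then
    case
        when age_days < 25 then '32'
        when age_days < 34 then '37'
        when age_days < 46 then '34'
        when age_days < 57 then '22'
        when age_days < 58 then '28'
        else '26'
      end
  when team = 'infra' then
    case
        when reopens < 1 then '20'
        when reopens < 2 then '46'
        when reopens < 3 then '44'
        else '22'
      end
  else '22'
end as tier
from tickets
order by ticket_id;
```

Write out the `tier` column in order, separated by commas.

ticket_id=900: team='db' → outer ELSE → 22
ticket_id=901: team='app' → outer ELSE → 22
ticket_id=902: team='sec' → inner[age_days < 57] → 22
ticket_id=903: team='infra' → inner[reopens < 2] → 46
ticket_id=904: team='net' → outer ELSE → 22
ticket_id=905: team='infra' → inner[ELSE] → 22
ticket_id=906: team='net' → outer ELSE → 22
ticket_id=907: team='app' → outer ELSE → 22
ticket_id=908: team='sec' → inner[age_days < 46] → 34
ticket_id=909: team='net' → outer ELSE → 22
ticket_id=910: team='app' → outer ELSE → 22
ticket_id=911: team='net' → outer ELSE → 22
ticket_id=912: team='net' → outer ELSE → 22

22, 22, 22, 46, 22, 22, 22, 22, 34, 22, 22, 22, 22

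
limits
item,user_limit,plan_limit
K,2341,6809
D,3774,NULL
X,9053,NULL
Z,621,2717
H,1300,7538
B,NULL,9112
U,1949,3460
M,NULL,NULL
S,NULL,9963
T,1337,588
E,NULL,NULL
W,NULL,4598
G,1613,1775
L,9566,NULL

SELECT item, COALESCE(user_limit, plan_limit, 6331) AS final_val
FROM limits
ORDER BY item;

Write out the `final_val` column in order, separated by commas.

9112, 3774, 6331, 1613, 1300, 2341, 9566, 6331, 9963, 1337, 1949, 4598, 9053, 621

item=B: user_limit=NULL, plan_limit=9112 → 9112
item=D: user_limit=3774 → 3774
item=E: user_limit=NULL, plan_limit=NULL, → literal 6331 → 6331
item=G: user_limit=1613 → 1613
item=H: user_limit=1300 → 1300
item=K: user_limit=2341 → 2341
item=L: user_limit=9566 → 9566
item=M: user_limit=NULL, plan_limit=NULL, → literal 6331 → 6331
item=S: user_limit=NULL, plan_limit=9963 → 9963
item=T: user_limit=1337 → 1337
item=U: user_limit=1949 → 1949
item=W: user_limit=NULL, plan_limit=4598 → 4598
item=X: user_limit=9053 → 9053
item=Z: user_limit=621 → 621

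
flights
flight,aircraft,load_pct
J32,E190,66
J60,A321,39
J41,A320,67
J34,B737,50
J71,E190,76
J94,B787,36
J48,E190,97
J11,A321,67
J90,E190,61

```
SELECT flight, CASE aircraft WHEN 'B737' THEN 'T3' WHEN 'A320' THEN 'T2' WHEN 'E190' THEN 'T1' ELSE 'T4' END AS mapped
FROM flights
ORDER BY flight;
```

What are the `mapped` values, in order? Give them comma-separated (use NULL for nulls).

flight=J11: ELSE → T4
flight=J32: aircraft='E190' → T1
flight=J34: aircraft='B737' → T3
flight=J41: aircraft='A320' → T2
flight=J48: aircraft='E190' → T1
flight=J60: ELSE → T4
flight=J71: aircraft='E190' → T1
flight=J90: aircraft='E190' → T1
flight=J94: ELSE → T4

T4, T1, T3, T2, T1, T4, T1, T1, T4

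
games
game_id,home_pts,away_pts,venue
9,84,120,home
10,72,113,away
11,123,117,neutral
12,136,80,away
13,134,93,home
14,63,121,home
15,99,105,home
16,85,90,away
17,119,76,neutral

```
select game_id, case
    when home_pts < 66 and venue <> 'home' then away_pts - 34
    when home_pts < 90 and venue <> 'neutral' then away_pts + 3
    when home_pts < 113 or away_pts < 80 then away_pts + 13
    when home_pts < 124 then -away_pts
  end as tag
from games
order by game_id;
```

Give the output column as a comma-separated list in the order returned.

123, 116, -117, NULL, NULL, 124, 118, 93, 89

game_id=9: home_pts < 90 and venue <> 'neutral' → 123
game_id=10: home_pts < 90 and venue <> 'neutral' → 116
game_id=11: home_pts < 124 → -117
game_id=12: (no match → NULL) → NULL
game_id=13: (no match → NULL) → NULL
game_id=14: home_pts < 90 and venue <> 'neutral' → 124
game_id=15: home_pts < 113 or away_pts < 80 → 118
game_id=16: home_pts < 90 and venue <> 'neutral' → 93
game_id=17: home_pts < 113 or away_pts < 80 → 89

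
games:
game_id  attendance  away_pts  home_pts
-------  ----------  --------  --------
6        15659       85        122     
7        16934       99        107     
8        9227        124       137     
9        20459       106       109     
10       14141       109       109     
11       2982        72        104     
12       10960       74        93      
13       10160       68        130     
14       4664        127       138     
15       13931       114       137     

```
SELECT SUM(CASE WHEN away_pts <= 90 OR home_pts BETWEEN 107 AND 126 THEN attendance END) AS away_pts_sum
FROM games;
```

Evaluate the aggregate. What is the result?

91295

game_id=6: ✓ → 15659
game_id=7: ✓ → 16934
game_id=8: ✗
game_id=9: ✓ → 20459
game_id=10: ✓ → 14141
game_id=11: ✓ → 2982
game_id=12: ✓ → 10960
game_id=13: ✓ → 10160
game_id=14: ✗
game_id=15: ✗
away_pts_sum = 15659 + 16934 + 20459 + 14141 + 2982 + 10960 + 10160 = 91295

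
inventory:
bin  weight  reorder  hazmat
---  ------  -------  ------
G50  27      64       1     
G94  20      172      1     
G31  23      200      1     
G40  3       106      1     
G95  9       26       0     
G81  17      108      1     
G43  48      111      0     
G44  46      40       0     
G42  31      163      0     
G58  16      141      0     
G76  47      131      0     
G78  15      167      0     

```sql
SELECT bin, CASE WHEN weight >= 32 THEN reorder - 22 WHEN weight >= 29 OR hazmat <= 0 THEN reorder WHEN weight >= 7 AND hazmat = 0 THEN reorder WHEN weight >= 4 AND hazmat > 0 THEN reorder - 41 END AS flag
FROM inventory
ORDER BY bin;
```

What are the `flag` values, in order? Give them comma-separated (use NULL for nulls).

bin=G31: weight >= 4 AND hazmat > 0 → 159
bin=G40: (no match → NULL) → NULL
bin=G42: weight >= 29 OR hazmat <= 0 → 163
bin=G43: weight >= 32 → 89
bin=G44: weight >= 32 → 18
bin=G50: weight >= 4 AND hazmat > 0 → 23
bin=G58: weight >= 29 OR hazmat <= 0 → 141
bin=G76: weight >= 32 → 109
bin=G78: weight >= 29 OR hazmat <= 0 → 167
bin=G81: weight >= 4 AND hazmat > 0 → 67
bin=G94: weight >= 4 AND hazmat > 0 → 131
bin=G95: weight >= 29 OR hazmat <= 0 → 26

159, NULL, 163, 89, 18, 23, 141, 109, 167, 67, 131, 26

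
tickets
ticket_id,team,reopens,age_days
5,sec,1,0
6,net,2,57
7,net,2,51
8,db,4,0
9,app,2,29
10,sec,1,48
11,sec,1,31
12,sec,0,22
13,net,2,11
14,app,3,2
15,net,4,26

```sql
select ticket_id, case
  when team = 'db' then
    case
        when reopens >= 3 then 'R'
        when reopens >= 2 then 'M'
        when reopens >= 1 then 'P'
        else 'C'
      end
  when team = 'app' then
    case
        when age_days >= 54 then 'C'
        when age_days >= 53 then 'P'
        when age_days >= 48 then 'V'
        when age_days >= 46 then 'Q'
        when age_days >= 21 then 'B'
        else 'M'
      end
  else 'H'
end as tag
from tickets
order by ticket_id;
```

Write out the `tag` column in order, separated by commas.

H, H, H, R, B, H, H, H, H, M, H

ticket_id=5: team='sec' → outer ELSE → H
ticket_id=6: team='net' → outer ELSE → H
ticket_id=7: team='net' → outer ELSE → H
ticket_id=8: team='db' → inner[reopens >= 3] → R
ticket_id=9: team='app' → inner[age_days >= 21] → B
ticket_id=10: team='sec' → outer ELSE → H
ticket_id=11: team='sec' → outer ELSE → H
ticket_id=12: team='sec' → outer ELSE → H
ticket_id=13: team='net' → outer ELSE → H
ticket_id=14: team='app' → inner[ELSE] → M
ticket_id=15: team='net' → outer ELSE → H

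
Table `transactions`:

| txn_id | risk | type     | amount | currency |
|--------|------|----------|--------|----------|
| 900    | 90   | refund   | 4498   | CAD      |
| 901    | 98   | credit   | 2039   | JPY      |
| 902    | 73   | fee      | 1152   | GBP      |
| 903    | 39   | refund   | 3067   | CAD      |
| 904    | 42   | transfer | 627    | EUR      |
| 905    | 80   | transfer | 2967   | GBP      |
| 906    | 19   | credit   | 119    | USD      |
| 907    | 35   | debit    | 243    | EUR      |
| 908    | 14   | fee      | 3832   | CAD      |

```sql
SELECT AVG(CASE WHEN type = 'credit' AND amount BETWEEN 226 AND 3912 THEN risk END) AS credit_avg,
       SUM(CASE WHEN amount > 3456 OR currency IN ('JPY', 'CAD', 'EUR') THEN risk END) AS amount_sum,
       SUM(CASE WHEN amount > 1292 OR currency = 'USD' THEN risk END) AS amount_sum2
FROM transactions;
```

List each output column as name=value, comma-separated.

[credit_avg: type = 'credit' AND amount BETWEEN 226 AND 3912]
txn_id=900: ✗
txn_id=901: ✓ → 98
txn_id=902: ✗
txn_id=903: ✗
txn_id=904: ✗
txn_id=905: ✗
txn_id=906: ✗
txn_id=907: ✗
txn_id=908: ✗
credit_avg = 98
—
[amount_sum: amount > 3456 OR currency IN ('JPY', 'CAD', 'EUR')]
txn_id=900: ✓ → 90
txn_id=901: ✓ → 98
txn_id=902: ✗
txn_id=903: ✓ → 39
txn_id=904: ✓ → 42
txn_id=905: ✗
txn_id=906: ✗
txn_id=907: ✓ → 35
txn_id=908: ✓ → 14
amount_sum = 90 + 98 + 39 + 42 + 35 + 14 = 318
—
[amount_sum2: amount > 1292 OR currency = 'USD']
txn_id=900: ✓ → 90
txn_id=901: ✓ → 98
txn_id=902: ✗
txn_id=903: ✓ → 39
txn_id=904: ✗
txn_id=905: ✓ → 80
txn_id=906: ✓ → 19
txn_id=907: ✗
txn_id=908: ✓ → 14
amount_sum2 = 90 + 98 + 39 + 80 + 19 + 14 = 340

credit_avg=98, amount_sum=318, amount_sum2=340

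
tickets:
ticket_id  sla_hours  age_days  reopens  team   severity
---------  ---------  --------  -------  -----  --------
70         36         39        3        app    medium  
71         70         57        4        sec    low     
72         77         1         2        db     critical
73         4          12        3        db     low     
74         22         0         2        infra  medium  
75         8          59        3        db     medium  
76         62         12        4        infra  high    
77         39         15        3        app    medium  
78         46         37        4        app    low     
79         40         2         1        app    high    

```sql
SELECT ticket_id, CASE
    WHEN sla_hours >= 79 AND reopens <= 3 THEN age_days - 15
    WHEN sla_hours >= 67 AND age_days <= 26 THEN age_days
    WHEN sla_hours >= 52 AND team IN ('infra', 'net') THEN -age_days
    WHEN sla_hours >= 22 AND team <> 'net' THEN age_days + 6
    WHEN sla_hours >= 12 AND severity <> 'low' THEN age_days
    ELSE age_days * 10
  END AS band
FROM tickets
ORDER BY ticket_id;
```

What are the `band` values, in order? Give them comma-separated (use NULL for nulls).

45, 63, 1, 120, 6, 590, -12, 21, 43, 8

ticket_id=70: sla_hours >= 22 AND team <> 'net' → 45
ticket_id=71: sla_hours >= 22 AND team <> 'net' → 63
ticket_id=72: sla_hours >= 67 AND age_days <= 26 → 1
ticket_id=73: ELSE → 120
ticket_id=74: sla_hours >= 22 AND team <> 'net' → 6
ticket_id=75: ELSE → 590
ticket_id=76: sla_hours >= 52 AND team IN ('infra', 'net') → -12
ticket_id=77: sla_hours >= 22 AND team <> 'net' → 21
ticket_id=78: sla_hours >= 22 AND team <> 'net' → 43
ticket_id=79: sla_hours >= 22 AND team <> 'net' → 8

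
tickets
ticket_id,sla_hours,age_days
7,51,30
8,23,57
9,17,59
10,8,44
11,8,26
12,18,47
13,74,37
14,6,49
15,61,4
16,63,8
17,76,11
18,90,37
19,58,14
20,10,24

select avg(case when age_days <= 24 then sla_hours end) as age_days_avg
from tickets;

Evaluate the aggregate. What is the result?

ticket_id=7: ✗
ticket_id=8: ✗
ticket_id=9: ✗
ticket_id=10: ✗
ticket_id=11: ✗
ticket_id=12: ✗
ticket_id=13: ✗
ticket_id=14: ✗
ticket_id=15: ✓ → 61
ticket_id=16: ✓ → 63
ticket_id=17: ✓ → 76
ticket_id=18: ✗
ticket_id=19: ✓ → 58
ticket_id=20: ✓ → 10
age_days_avg = (61 + 63 + 76 + 58 + 10) / 5 = 53.6

53.6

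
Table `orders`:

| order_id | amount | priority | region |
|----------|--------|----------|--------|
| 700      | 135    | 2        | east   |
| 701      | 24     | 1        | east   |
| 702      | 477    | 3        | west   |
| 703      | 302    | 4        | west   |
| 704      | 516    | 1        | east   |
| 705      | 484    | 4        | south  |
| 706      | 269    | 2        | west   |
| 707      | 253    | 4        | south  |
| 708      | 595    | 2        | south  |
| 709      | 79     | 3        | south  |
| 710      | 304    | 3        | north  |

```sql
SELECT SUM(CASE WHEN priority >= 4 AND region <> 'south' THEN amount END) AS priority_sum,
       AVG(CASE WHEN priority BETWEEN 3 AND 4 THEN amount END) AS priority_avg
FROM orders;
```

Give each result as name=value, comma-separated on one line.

[priority_sum: priority >= 4 AND region <> 'south']
order_id=700: ✗
order_id=701: ✗
order_id=702: ✗
order_id=703: ✓ → 302
order_id=704: ✗
order_id=705: ✗
order_id=706: ✗
order_id=707: ✗
order_id=708: ✗
order_id=709: ✗
order_id=710: ✗
priority_sum = 302
—
[priority_avg: priority BETWEEN 3 AND 4]
order_id=700: ✗
order_id=701: ✗
order_id=702: ✓ → 477
order_id=703: ✓ → 302
order_id=704: ✗
order_id=705: ✓ → 484
order_id=706: ✗
order_id=707: ✓ → 253
order_id=708: ✗
order_id=709: ✓ → 79
order_id=710: ✓ → 304
priority_avg = (477 + 302 + 484 + 253 + 79 + 304) / 6 = 316.5

priority_sum=302, priority_avg=316.5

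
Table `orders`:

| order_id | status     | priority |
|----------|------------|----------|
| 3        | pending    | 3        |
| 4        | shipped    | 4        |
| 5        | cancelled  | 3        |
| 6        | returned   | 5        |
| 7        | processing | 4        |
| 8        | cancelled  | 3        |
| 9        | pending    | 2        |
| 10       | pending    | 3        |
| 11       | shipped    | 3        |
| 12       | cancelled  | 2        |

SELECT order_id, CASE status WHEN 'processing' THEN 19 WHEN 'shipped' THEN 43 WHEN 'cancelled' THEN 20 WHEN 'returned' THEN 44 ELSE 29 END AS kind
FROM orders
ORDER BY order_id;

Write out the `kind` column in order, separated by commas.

order_id=3: ELSE → 29
order_id=4: status='shipped' → 43
order_id=5: status='cancelled' → 20
order_id=6: status='returned' → 44
order_id=7: status='processing' → 19
order_id=8: status='cancelled' → 20
order_id=9: ELSE → 29
order_id=10: ELSE → 29
order_id=11: status='shipped' → 43
order_id=12: status='cancelled' → 20

29, 43, 20, 44, 19, 20, 29, 29, 43, 20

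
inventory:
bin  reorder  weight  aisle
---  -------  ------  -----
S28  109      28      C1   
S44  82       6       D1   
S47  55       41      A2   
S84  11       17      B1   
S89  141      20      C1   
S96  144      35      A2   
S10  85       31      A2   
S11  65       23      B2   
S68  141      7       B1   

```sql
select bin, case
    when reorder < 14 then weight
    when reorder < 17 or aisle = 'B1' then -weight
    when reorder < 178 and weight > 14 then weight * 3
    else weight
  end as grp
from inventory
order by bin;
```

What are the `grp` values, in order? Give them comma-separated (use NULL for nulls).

bin=S10: reorder < 178 and weight > 14 → 93
bin=S11: reorder < 178 and weight > 14 → 69
bin=S28: reorder < 178 and weight > 14 → 84
bin=S44: ELSE → 6
bin=S47: reorder < 178 and weight > 14 → 123
bin=S68: reorder < 17 or aisle = 'B1' → -7
bin=S84: reorder < 14 → 17
bin=S89: reorder < 178 and weight > 14 → 60
bin=S96: reorder < 178 and weight > 14 → 105

93, 69, 84, 6, 123, -7, 17, 60, 105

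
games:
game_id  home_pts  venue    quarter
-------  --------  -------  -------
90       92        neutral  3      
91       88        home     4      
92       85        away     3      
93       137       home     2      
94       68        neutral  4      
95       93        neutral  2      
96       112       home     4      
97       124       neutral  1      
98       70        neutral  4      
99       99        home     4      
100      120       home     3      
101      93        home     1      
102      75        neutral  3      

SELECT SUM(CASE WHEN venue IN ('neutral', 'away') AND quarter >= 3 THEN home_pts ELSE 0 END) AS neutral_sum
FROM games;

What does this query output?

game_id=90: ✓ → 92
game_id=91: ✗
game_id=92: ✓ → 85
game_id=93: ✗
game_id=94: ✓ → 68
game_id=95: ✗
game_id=96: ✗
game_id=97: ✗
game_id=98: ✓ → 70
game_id=99: ✗
game_id=100: ✗
game_id=101: ✗
game_id=102: ✓ → 75
neutral_sum = 92 + 85 + 68 + 70 + 75 = 390

390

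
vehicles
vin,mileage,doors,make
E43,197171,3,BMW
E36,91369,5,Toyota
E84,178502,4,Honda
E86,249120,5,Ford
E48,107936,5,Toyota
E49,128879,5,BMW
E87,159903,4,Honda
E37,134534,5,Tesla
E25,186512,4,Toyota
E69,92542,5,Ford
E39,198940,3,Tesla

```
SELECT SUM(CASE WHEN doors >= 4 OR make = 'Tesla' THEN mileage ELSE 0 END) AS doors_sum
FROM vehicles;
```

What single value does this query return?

1528237

vin=E43: ✗
vin=E36: ✓ → 91369
vin=E84: ✓ → 178502
vin=E86: ✓ → 249120
vin=E48: ✓ → 107936
vin=E49: ✓ → 128879
vin=E87: ✓ → 159903
vin=E37: ✓ → 134534
vin=E25: ✓ → 186512
vin=E69: ✓ → 92542
vin=E39: ✓ → 198940
doors_sum = 91369 + 178502 + 249120 + 107936 + 128879 + 159903 + 134534 + 186512 + 92542 + 198940 = 1528237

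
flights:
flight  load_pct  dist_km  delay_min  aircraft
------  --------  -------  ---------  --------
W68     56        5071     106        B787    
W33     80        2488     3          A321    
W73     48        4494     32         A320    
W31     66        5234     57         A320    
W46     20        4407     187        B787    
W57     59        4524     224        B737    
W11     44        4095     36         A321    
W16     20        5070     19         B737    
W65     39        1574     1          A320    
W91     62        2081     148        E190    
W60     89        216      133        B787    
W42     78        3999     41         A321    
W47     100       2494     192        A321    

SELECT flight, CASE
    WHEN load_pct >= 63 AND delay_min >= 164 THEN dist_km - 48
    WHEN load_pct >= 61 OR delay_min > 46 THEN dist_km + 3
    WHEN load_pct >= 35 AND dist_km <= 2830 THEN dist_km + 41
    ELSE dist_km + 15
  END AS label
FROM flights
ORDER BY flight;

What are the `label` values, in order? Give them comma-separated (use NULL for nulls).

4110, 5085, 5237, 2491, 4002, 4410, 2446, 4527, 219, 1615, 5074, 4509, 2084

flight=W11: ELSE → 4110
flight=W16: ELSE → 5085
flight=W31: load_pct >= 61 OR delay_min > 46 → 5237
flight=W33: load_pct >= 61 OR delay_min > 46 → 2491
flight=W42: load_pct >= 61 OR delay_min > 46 → 4002
flight=W46: load_pct >= 61 OR delay_min > 46 → 4410
flight=W47: load_pct >= 63 AND delay_min >= 164 → 2446
flight=W57: load_pct >= 61 OR delay_min > 46 → 4527
flight=W60: load_pct >= 61 OR delay_min > 46 → 219
flight=W65: load_pct >= 35 AND dist_km <= 2830 → 1615
flight=W68: load_pct >= 61 OR delay_min > 46 → 5074
flight=W73: ELSE → 4509
flight=W91: load_pct >= 61 OR delay_min > 46 → 2084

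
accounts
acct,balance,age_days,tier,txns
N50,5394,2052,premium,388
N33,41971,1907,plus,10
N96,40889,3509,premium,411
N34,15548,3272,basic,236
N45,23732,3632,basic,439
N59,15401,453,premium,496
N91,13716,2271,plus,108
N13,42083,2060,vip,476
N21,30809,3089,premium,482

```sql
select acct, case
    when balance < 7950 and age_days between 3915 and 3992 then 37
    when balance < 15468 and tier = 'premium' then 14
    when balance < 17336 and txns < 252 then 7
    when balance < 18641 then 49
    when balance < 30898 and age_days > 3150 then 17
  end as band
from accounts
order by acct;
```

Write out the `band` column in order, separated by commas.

NULL, NULL, NULL, 7, 17, 14, 14, 7, NULL

acct=N13: (no match → NULL) → NULL
acct=N21: (no match → NULL) → NULL
acct=N33: (no match → NULL) → NULL
acct=N34: balance < 17336 and txns < 252 → 7
acct=N45: balance < 30898 and age_days > 3150 → 17
acct=N50: balance < 15468 and tier = 'premium' → 14
acct=N59: balance < 15468 and tier = 'premium' → 14
acct=N91: balance < 17336 and txns < 252 → 7
acct=N96: (no match → NULL) → NULL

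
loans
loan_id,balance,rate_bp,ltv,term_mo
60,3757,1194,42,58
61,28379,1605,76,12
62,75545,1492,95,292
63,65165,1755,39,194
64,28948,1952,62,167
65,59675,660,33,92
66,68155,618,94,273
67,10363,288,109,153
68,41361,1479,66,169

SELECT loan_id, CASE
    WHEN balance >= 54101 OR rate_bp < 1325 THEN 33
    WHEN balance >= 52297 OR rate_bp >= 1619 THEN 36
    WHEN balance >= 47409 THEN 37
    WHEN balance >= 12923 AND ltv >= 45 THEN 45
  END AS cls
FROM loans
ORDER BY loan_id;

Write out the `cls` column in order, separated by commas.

33, 45, 33, 33, 36, 33, 33, 33, 45

loan_id=60: balance >= 54101 OR rate_bp < 1325 → 33
loan_id=61: balance >= 12923 AND ltv >= 45 → 45
loan_id=62: balance >= 54101 OR rate_bp < 1325 → 33
loan_id=63: balance >= 54101 OR rate_bp < 1325 → 33
loan_id=64: balance >= 52297 OR rate_bp >= 1619 → 36
loan_id=65: balance >= 54101 OR rate_bp < 1325 → 33
loan_id=66: balance >= 54101 OR rate_bp < 1325 → 33
loan_id=67: balance >= 54101 OR rate_bp < 1325 → 33
loan_id=68: balance >= 12923 AND ltv >= 45 → 45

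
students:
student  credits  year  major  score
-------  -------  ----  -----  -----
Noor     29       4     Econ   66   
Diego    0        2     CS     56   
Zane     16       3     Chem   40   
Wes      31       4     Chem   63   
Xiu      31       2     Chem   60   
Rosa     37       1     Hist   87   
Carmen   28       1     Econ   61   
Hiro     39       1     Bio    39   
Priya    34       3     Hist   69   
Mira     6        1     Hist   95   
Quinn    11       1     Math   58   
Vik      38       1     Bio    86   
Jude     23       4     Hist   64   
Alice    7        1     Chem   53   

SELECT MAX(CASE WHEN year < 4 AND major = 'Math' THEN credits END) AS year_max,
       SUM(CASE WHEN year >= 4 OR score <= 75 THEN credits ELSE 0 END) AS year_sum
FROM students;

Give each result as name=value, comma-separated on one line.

[year_max: year < 4 AND major = 'Math']
student=Noor: ✗
student=Diego: ✗
student=Zane: ✗
student=Wes: ✗
student=Xiu: ✗
student=Rosa: ✗
student=Carmen: ✗
student=Hiro: ✗
student=Priya: ✗
student=Mira: ✗
student=Quinn: ✓ → 11
student=Vik: ✗
student=Jude: ✗
student=Alice: ✗
year_max = MAX(11) = 11
—
[year_sum: year >= 4 OR score <= 75]
student=Noor: ✓ → 29
student=Diego: ✓ → 0
student=Zane: ✓ → 16
student=Wes: ✓ → 31
student=Xiu: ✓ → 31
student=Rosa: ✗
student=Carmen: ✓ → 28
student=Hiro: ✓ → 39
student=Priya: ✓ → 34
student=Mira: ✗
student=Quinn: ✓ → 11
student=Vik: ✗
student=Jude: ✓ → 23
student=Alice: ✓ → 7
year_sum = 29 + 16 + 31 + 31 + 28 + 39 + 34 + 11 + 23 + 7 = 249

year_max=11, year_sum=249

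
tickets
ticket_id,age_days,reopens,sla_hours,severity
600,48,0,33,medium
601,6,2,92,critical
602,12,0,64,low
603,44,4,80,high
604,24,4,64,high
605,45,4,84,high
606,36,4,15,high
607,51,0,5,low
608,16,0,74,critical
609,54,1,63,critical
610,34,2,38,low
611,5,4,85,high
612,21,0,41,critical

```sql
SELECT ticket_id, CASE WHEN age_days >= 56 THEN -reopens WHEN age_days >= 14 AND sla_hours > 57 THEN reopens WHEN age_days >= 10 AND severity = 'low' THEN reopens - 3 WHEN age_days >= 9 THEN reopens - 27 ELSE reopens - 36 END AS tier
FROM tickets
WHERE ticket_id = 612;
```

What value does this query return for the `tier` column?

ticket_id = 612: age_days=21, reopens=0, sla_hours=41, severity=critical.
age_days >= 56 → false
age_days >= 14 AND sla_hours > 57 → false
age_days >= 10 AND severity = 'low' → false
age_days >= 9 → true → -27

-27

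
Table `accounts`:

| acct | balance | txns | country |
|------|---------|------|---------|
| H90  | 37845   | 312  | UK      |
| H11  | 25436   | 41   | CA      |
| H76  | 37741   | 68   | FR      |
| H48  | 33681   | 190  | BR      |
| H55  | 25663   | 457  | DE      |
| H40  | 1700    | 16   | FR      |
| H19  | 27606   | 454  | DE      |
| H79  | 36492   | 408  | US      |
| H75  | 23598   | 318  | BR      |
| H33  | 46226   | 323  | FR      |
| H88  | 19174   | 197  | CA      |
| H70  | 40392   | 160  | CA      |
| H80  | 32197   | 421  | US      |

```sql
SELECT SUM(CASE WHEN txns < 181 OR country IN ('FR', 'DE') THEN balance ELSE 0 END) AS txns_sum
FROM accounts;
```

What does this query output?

204764

acct=H90: ✗
acct=H11: ✓ → 25436
acct=H76: ✓ → 37741
acct=H48: ✗
acct=H55: ✓ → 25663
acct=H40: ✓ → 1700
acct=H19: ✓ → 27606
acct=H79: ✗
acct=H75: ✗
acct=H33: ✓ → 46226
acct=H88: ✗
acct=H70: ✓ → 40392
acct=H80: ✗
txns_sum = 25436 + 37741 + 25663 + 1700 + 27606 + 46226 + 40392 = 204764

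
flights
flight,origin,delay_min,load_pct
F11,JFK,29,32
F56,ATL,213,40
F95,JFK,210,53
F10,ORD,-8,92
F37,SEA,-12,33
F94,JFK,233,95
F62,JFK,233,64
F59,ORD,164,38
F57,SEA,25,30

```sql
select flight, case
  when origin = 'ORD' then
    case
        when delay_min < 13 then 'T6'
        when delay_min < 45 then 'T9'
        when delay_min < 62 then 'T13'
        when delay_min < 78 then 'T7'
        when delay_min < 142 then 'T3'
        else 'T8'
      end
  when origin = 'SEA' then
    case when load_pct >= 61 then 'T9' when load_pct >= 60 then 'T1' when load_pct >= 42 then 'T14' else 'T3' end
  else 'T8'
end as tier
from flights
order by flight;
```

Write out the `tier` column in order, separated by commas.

flight=F10: origin='ORD' → inner[delay_min < 13] → T6
flight=F11: origin='JFK' → outer ELSE → T8
flight=F37: origin='SEA' → inner[ELSE] → T3
flight=F56: origin='ATL' → outer ELSE → T8
flight=F57: origin='SEA' → inner[ELSE] → T3
flight=F59: origin='ORD' → inner[ELSE] → T8
flight=F62: origin='JFK' → outer ELSE → T8
flight=F94: origin='JFK' → outer ELSE → T8
flight=F95: origin='JFK' → outer ELSE → T8

T6, T8, T3, T8, T3, T8, T8, T8, T8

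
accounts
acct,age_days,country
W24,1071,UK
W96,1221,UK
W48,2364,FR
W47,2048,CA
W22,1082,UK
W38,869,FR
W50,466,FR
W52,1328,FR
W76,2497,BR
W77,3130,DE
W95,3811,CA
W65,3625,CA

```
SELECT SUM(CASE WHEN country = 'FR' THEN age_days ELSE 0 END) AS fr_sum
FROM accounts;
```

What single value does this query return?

acct=W24: ✗
acct=W96: ✗
acct=W48: ✓ → 2364
acct=W47: ✗
acct=W22: ✗
acct=W38: ✓ → 869
acct=W50: ✓ → 466
acct=W52: ✓ → 1328
acct=W76: ✗
acct=W77: ✗
acct=W95: ✗
acct=W65: ✗
fr_sum = 2364 + 869 + 466 + 1328 = 5027

5027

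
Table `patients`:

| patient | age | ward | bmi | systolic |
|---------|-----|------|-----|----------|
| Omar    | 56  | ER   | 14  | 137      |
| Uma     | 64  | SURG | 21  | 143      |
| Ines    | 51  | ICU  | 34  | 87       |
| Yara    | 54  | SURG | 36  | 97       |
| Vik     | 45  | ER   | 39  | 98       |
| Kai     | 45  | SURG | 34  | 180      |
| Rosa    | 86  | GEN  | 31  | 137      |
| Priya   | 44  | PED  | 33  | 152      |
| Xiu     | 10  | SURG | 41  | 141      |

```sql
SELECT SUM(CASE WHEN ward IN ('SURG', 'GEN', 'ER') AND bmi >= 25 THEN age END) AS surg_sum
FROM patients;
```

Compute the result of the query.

patient=Omar: ✗
patient=Uma: ✗
patient=Ines: ✗
patient=Yara: ✓ → 54
patient=Vik: ✓ → 45
patient=Kai: ✓ → 45
patient=Rosa: ✓ → 86
patient=Priya: ✗
patient=Xiu: ✓ → 10
surg_sum = 54 + 45 + 45 + 86 + 10 = 240

240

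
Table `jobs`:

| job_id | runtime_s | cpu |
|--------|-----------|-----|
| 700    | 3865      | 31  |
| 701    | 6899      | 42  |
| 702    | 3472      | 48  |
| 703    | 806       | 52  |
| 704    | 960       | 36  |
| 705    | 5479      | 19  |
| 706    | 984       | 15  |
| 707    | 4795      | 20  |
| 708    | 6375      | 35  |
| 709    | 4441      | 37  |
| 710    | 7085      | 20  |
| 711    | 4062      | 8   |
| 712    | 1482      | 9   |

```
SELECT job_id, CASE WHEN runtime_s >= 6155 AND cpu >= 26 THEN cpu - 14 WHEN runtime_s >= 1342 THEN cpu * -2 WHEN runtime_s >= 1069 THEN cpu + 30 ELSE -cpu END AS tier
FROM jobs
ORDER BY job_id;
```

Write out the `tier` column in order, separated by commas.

-62, 28, -96, -52, -36, -38, -15, -40, 21, -74, -40, -16, -18

job_id=700: runtime_s >= 1342 → -62
job_id=701: runtime_s >= 6155 AND cpu >= 26 → 28
job_id=702: runtime_s >= 1342 → -96
job_id=703: ELSE → -52
job_id=704: ELSE → -36
job_id=705: runtime_s >= 1342 → -38
job_id=706: ELSE → -15
job_id=707: runtime_s >= 1342 → -40
job_id=708: runtime_s >= 6155 AND cpu >= 26 → 21
job_id=709: runtime_s >= 1342 → -74
job_id=710: runtime_s >= 1342 → -40
job_id=711: runtime_s >= 1342 → -16
job_id=712: runtime_s >= 1342 → -18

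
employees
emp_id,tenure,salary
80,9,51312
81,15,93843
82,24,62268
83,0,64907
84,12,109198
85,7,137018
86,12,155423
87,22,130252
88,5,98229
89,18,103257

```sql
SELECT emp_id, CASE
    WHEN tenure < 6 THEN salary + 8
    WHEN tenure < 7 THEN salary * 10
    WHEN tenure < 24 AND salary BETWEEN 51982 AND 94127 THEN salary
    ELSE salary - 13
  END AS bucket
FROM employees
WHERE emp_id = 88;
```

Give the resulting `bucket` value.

emp_id = 88: tenure=5, salary=98229.
tenure < 6 → true → 98237

98237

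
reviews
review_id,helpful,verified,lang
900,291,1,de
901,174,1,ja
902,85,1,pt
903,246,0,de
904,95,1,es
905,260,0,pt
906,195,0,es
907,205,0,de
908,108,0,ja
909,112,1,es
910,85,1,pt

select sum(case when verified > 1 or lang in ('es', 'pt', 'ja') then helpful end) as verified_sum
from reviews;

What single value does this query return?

review_id=900: ✗
review_id=901: ✓ → 174
review_id=902: ✓ → 85
review_id=903: ✗
review_id=904: ✓ → 95
review_id=905: ✓ → 260
review_id=906: ✓ → 195
review_id=907: ✗
review_id=908: ✓ → 108
review_id=909: ✓ → 112
review_id=910: ✓ → 85
verified_sum = 174 + 85 + 95 + 260 + 195 + 108 + 112 + 85 = 1114

1114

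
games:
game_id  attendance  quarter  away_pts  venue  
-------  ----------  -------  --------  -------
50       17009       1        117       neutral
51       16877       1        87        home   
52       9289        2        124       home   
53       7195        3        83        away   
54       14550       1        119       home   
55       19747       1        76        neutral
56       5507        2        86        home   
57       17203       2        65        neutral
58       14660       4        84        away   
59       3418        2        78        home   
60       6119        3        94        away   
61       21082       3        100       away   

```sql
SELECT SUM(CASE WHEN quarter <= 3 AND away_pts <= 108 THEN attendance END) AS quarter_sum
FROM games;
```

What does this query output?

97148

game_id=50: ✗
game_id=51: ✓ → 16877
game_id=52: ✗
game_id=53: ✓ → 7195
game_id=54: ✗
game_id=55: ✓ → 19747
game_id=56: ✓ → 5507
game_id=57: ✓ → 17203
game_id=58: ✗
game_id=59: ✓ → 3418
game_id=60: ✓ → 6119
game_id=61: ✓ → 21082
quarter_sum = 16877 + 7195 + 19747 + 5507 + 17203 + 3418 + 6119 + 21082 = 97148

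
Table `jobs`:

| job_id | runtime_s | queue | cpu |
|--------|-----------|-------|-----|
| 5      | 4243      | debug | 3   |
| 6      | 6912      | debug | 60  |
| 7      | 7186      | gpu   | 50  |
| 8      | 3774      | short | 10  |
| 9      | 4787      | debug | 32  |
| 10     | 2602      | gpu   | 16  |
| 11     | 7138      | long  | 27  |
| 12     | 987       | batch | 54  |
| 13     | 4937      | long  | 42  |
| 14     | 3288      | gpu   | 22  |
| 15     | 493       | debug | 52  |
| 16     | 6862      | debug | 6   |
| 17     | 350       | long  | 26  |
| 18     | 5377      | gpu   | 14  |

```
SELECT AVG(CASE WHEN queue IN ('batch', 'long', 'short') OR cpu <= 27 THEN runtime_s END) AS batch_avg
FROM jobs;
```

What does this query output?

job_id=5: ✓ → 4243
job_id=6: ✗
job_id=7: ✗
job_id=8: ✓ → 3774
job_id=9: ✗
job_id=10: ✓ → 2602
job_id=11: ✓ → 7138
job_id=12: ✓ → 987
job_id=13: ✓ → 4937
job_id=14: ✓ → 3288
job_id=15: ✗
job_id=16: ✓ → 6862
job_id=17: ✓ → 350
job_id=18: ✓ → 5377
batch_avg = (4243 + 3774 + 2602 + 7138 + 987 + 4937 + 3288 + 6862 + 350 + 5377) / 10 = 3955.8

3955.8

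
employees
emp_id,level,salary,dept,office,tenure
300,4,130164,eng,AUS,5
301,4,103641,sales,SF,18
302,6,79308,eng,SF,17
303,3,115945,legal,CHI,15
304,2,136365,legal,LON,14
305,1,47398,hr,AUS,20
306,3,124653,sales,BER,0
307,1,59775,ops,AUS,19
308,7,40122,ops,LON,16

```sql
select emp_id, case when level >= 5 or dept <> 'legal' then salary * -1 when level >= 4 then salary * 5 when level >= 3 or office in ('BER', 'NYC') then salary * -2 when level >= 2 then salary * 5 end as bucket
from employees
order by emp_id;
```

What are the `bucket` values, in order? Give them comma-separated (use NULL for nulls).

emp_id=300: level >= 5 or dept <> 'legal' → -130164
emp_id=301: level >= 5 or dept <> 'legal' → -103641
emp_id=302: level >= 5 or dept <> 'legal' → -79308
emp_id=303: level >= 3 or office in ('BER', 'NYC') → -231890
emp_id=304: level >= 2 → 681825
emp_id=305: level >= 5 or dept <> 'legal' → -47398
emp_id=306: level >= 5 or dept <> 'legal' → -124653
emp_id=307: level >= 5 or dept <> 'legal' → -59775
emp_id=308: level >= 5 or dept <> 'legal' → -40122

-130164, -103641, -79308, -231890, 681825, -47398, -124653, -59775, -40122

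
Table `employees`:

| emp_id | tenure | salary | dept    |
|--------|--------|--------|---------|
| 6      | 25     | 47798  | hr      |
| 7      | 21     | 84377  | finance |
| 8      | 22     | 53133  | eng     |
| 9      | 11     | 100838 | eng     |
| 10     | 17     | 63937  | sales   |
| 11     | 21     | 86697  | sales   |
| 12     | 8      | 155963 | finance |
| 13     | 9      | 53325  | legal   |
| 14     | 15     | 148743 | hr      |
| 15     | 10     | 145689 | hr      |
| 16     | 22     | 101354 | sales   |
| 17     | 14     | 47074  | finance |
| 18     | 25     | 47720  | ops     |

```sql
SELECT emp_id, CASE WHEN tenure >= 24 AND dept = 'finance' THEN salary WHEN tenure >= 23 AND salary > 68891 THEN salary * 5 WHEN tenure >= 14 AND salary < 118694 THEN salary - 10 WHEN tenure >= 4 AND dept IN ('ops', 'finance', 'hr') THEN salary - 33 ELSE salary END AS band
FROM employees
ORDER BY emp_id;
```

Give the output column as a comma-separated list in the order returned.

47788, 84367, 53123, 100838, 63927, 86687, 155930, 53325, 148710, 145656, 101344, 47064, 47710

emp_id=6: tenure >= 14 AND salary < 118694 → 47788
emp_id=7: tenure >= 14 AND salary < 118694 → 84367
emp_id=8: tenure >= 14 AND salary < 118694 → 53123
emp_id=9: ELSE → 100838
emp_id=10: tenure >= 14 AND salary < 118694 → 63927
emp_id=11: tenure >= 14 AND salary < 118694 → 86687
emp_id=12: tenure >= 4 AND dept IN ('ops', 'finance', 'hr') → 155930
emp_id=13: ELSE → 53325
emp_id=14: tenure >= 4 AND dept IN ('ops', 'finance', 'hr') → 148710
emp_id=15: tenure >= 4 AND dept IN ('ops', 'finance', 'hr') → 145656
emp_id=16: tenure >= 14 AND salary < 118694 → 101344
emp_id=17: tenure >= 14 AND salary < 118694 → 47064
emp_id=18: tenure >= 14 AND salary < 118694 → 47710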